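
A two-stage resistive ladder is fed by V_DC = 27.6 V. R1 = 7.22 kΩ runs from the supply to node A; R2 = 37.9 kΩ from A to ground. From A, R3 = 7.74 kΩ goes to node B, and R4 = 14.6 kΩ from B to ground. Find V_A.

V_A ≈ 18.2 V

Looking into the second stage from A: R3 + R4 = 22.34 kΩ appears in parallel with R2.
Effective lower resistance at A: R2 ‖ 22.34 = 14.06 kΩ.
V_A = 27.6 × 14.06/(7.22 + 14.06) = 18.23 V.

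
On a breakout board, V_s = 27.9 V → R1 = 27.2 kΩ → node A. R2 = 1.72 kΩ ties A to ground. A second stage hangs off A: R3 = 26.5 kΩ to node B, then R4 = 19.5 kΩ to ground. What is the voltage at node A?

V_A ≈ 1.60 V

Looking into the second stage from A: R3 + R4 = 46.00 kΩ appears in parallel with R2.
R2 ‖ (R3+R4) = 1.658 kΩ.
First divider: V_A = V_s · 1.658/(27.2 + 1.658) = 1.603 V.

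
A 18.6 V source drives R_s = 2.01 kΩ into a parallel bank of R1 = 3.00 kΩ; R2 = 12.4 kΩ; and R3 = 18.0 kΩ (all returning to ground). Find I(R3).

Equivalent of the parallel group: R_p = 2.130 kΩ.
Node voltage V_A = V_supply · R_p/(R_s + R_p) = 18.6 × 0.5145 = 9.569 V.
I(R3) = V_A / R3 = 9.569/18.0 = 0.5316 mA.

I ≈ 0.532 mA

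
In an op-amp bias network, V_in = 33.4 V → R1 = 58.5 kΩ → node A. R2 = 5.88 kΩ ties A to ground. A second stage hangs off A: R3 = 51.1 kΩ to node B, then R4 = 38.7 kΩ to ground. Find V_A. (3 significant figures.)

Node A sees R2 in parallel with the series input of stage 2, R3 + R4 = 89.80 kΩ.
Effective lower resistance at A: R2 ‖ 89.80 = 5.519 kΩ.
First divider: V_A = V_in · 5.519/(58.5 + 5.519) = 2.879 V.

V_A ≈ 2.88 V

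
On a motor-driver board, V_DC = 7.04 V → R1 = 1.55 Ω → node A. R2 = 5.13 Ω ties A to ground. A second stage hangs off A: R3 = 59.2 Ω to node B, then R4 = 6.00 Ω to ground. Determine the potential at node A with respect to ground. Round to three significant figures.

Looking into the second stage from A: R3 + R4 = 65.20 Ω appears in parallel with R2.
Effective lower resistance at A: R2 ‖ 65.20 = 4.756 Ω.
So V_A = 7.04 × 0.7542 = 5.310 V.

V_A ≈ 5.31 V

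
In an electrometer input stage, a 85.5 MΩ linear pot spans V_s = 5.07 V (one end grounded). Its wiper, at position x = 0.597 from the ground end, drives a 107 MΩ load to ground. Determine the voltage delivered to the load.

V_out ≈ 2.54 V

Lower segment x·R_p = 51.04 MΩ; upper segment (1−x)·R_p = 34.46 MΩ.
(x·R_p) ‖ R_L = 34.56 MΩ.
V_out = 5.07 × 34.56/(34.46 + 34.56) = 2.539 V.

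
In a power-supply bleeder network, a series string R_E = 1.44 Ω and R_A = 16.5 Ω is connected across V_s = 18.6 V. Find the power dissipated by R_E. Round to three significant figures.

The common current is I = 18.6/17.94 = 1.037 A.
V(R_E) = I·R = 1.493 V; P = V·I = 1.493 × 1.037 = 1.548 W.

P ≈ 1.55 W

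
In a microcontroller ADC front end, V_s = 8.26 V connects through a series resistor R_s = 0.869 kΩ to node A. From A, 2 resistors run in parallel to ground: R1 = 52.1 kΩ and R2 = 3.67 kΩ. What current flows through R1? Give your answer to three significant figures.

I ≈ 0.126 mA

Parallel bank: R_p = 1/(1/52.1 + 1/3.67) = 3.428 kΩ.
V_A by voltage divider: V_A = 8.26 × 3.428/(0.869 + 3.428) = 6.590 V.
I(R1) = V_A / R1 = 6.590/52.1 = 0.1265 mA.
(Equivalently: I_total = 1.922 mA, then current-divider fraction G_k/ΣG = 0.06581.)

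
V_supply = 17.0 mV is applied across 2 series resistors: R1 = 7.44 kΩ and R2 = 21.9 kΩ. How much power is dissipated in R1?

P ≈ 2.50 nW

The common current is I = 17.0/29.34 = 0.5794 µA.
V(R1) = I·R = 4.311 mV; P = V·I = 4.311 × 0.5794 = 2.498 nW.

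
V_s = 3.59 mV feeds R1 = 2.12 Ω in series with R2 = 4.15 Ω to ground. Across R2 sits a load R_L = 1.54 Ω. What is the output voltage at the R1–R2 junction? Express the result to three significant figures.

V_out ≈ 1.24 mV

The load sits in parallel with R2, giving an effective lower resistance R2' = R2·R_L/(R2+R_L) = 1.123 Ω.
Voltage divider with the loaded lower leg: V_out = 3.59 × 1.123/(2.12 + 1.123) = 3.59 × 0.3463 = 1.243 mV.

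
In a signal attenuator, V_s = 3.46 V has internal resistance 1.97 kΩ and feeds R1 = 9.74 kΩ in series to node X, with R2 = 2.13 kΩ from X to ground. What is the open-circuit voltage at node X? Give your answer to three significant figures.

R1' = 1.97 + 9.74 = 11.71 kΩ (source resistance + R1).
Open-circuit (no load on X): V_th = V_s · R2/(R1' + R2) = 3.46 × 2.13/(11.71 + 2.13) = 0.5325 V.

V_th ≈ 0.532 V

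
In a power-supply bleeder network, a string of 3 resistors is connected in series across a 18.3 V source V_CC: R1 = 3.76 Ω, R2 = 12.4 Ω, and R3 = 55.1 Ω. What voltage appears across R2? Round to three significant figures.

ΣR = 3.76 + 12.4 + 55.1 = 71.26 Ω.
V = V_CC · R/ΣR = 18.3 × 0.1740 = 3.184 V.

V ≈ 3.18 V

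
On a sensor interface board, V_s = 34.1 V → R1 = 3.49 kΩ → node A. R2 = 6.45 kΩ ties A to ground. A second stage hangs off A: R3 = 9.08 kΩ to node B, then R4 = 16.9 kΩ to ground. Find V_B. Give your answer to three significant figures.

V_B ≈ 13.2 V

Node A sees R2 in parallel with the series input of stage 2, R3 + R4 = 25.98 kΩ.
R2 ‖ (R3+R4) = 5.167 kΩ.
First divider: V_A = V_s · 5.167/(3.49 + 5.167) = 20.35 V.
Then the unloaded second divider: V_B = V_A × R4/(R3+R4) = 20.35 × 0.6505 = 13.24 V.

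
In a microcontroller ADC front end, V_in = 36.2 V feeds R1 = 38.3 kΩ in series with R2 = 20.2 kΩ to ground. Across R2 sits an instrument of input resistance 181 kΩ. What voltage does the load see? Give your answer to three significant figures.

V_out ≈ 11.6 V

The load sits in parallel with R2, giving an effective lower resistance R2' = R2·R_L/(R2+R_L) = 18.17 kΩ.
Voltage divider with the loaded lower leg: V_out = 36.2 × 18.17/(38.3 + 18.17) = 36.2 × 0.3218 = 11.65 V.
(Unloaded it would be 12.5 V; the load pulls it down.)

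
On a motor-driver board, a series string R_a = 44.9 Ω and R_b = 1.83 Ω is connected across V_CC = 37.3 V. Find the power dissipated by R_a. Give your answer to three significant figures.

Series current I = V_CC/ΣR = 37.3/46.73 = 0.7982 A.
P = I²R = 0.6371 × 44.9 = 28.61 W.

P ≈ 28.6 W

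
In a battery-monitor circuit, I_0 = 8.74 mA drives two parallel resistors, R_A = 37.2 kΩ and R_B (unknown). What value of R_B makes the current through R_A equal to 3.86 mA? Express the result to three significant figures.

R_B ≈ 29.4 kΩ

Two-branch current divider: I_A = I_0 · R_B/(R_A + R_B).
With f = 0.4416, R_B = R_A · f/(1−f) = 37.2 × 0.7910 = 29.42 kΩ.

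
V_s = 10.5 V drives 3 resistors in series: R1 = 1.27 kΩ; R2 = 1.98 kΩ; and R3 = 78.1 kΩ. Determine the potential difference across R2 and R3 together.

Series total: ΣR = 1.27 + 1.98 + 78.1 = 81.35 kΩ.
R_{R2..R3} = 1.98 + 78.1 = 80.08 kΩ.
Voltage divider: V = V_s · (80.08 / 81.35) = 10.5 × 0.9844 = 10.34 V.

V ≈ 10.3 V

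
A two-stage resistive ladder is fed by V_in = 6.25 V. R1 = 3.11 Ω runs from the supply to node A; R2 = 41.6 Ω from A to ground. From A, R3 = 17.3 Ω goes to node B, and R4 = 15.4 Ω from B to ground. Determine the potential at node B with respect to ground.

The second stage (R3 + R4 = 32.70 Ω) loads node A in parallel with R2.
Effective lower resistance at A: R2 ‖ 32.70 = 18.31 Ω.
V_A = 6.25 × 18.31/(3.11 + 18.31) = 5.342 V.
Stage 2 is unloaded, so V_B = V_A · R4/(R3+R4) = 5.342 × 15.4/32.70 = 2.516 V.

V_B ≈ 2.52 V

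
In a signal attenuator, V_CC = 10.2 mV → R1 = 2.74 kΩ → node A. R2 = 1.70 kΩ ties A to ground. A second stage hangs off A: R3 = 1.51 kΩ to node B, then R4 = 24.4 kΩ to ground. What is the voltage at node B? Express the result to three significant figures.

Looking into the second stage from A: R3 + R4 = 25.91 kΩ appears in parallel with R2.
R2 ‖ (R3+R4) = 1.595 kΩ.
First divider: V_A = V_CC · 1.595/(2.74 + 1.595) = 3.753 mV.
Then the unloaded second divider: V_B = V_A × R4/(R3+R4) = 3.753 × 0.9417 = 3.535 mV.

V_B ≈ 3.53 mV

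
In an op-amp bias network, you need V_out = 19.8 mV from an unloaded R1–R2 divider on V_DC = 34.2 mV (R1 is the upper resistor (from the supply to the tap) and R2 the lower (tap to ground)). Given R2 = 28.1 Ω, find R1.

R1 ≈ 20.4 Ω

V_out/V_DC = R2/(R1+R2) = 0.5789.
Rearranging, R1 = R2·(1−k)/k = 28.1 × 0.7273 = 20.44 Ω.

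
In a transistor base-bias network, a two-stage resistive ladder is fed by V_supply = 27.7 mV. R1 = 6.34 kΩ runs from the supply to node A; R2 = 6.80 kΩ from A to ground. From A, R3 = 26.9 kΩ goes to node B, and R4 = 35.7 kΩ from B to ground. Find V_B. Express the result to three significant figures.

Node A sees R2 in parallel with the series input of stage 2, R3 + R4 = 62.60 kΩ.
Effective lower resistance at A: R2 ‖ 62.60 = 6.134 kΩ.
V_A = 27.7 × 6.134/(6.34 + 6.134) = 13.62 mV.
V_B = V_A × 0.5703 = 7.768 mV.

V_B ≈ 7.77 mV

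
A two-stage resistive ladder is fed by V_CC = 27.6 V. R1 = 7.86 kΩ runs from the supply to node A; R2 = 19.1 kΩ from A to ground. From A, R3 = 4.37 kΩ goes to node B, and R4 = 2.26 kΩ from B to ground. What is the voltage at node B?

The second stage (R3 + R4 = 6.630 kΩ) loads node A in parallel with R2.
Effective lower resistance at A: R2 ‖ 6.630 = 4.922 kΩ.
First divider: V_A = V_CC · 4.922/(7.86 + 4.922) = 10.63 V.
Then the unloaded second divider: V_B = V_A × R4/(R3+R4) = 10.63 × 0.3409 = 3.623 V.

V_B ≈ 3.62 V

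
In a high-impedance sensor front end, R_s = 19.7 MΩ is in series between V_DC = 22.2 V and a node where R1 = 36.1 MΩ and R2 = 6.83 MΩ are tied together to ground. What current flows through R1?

I ≈ 0.139 µA

Equivalent of the parallel group: R_p = 5.743 MΩ.
Node voltage V_A = V_DC · R_p/(R_s + R_p) = 22.2 × 0.2257 = 5.011 V.
Branch current I = V_A/R1 = 5.011/36.1 = 0.1388 µA.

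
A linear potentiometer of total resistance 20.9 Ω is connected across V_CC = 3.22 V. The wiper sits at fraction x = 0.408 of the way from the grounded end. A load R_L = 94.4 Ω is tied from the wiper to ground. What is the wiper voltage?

V_out ≈ 1.25 V

The pot divides into 12.37 Ω above the wiper and 8.527 Ω below.
R_L loads the lower segment: effective lower R = 7.821 Ω.
V_out = 3.22 × 7.821/(12.37 + 7.821) = 1.247 V.
(Unloaded: V_out = x·V_CC = 1.31 V.)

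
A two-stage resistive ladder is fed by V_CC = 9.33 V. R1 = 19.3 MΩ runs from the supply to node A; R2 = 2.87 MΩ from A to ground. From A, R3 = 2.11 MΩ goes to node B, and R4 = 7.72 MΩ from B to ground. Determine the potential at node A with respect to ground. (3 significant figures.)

Node A sees R2 in parallel with the series input of stage 2, R3 + R4 = 9.830 MΩ.
Effective lower resistance at A: R2 ‖ 9.830 = 2.221 MΩ.
So V_A = 9.33 × 0.1032 = 0.9630 V.

V_A ≈ 0.963 V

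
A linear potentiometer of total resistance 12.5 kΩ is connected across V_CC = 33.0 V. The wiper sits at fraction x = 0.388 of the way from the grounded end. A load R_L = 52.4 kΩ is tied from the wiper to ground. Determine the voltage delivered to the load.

Split the track: R_lower = x·R_p = 4.850 kΩ, R_upper = (1−x)·R_p = 7.650 kΩ.
(x·R_p) ‖ R_L = 4.439 kΩ.
Loaded-divider output: V_out = 33.0 × 0.3672 = 12.12 V.
(Unloaded: V_out = x·V_CC = 12.8 V.)

V_out ≈ 12.1 V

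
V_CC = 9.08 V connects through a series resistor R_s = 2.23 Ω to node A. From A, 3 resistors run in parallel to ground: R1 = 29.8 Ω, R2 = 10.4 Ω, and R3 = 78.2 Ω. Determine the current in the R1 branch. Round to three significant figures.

I ≈ 0.231 A

Combine the parallel branches: R_p = (1/29.8 + 1/10.4 + 1/78.2)⁻¹ = 7.018 Ω.
Node voltage V_A = V_CC · R_p/(R_s + R_p) = 9.08 × 0.7589 = 6.890 V.
Branch current I = V_A/R1 = 6.890/29.8 = 0.2312 A.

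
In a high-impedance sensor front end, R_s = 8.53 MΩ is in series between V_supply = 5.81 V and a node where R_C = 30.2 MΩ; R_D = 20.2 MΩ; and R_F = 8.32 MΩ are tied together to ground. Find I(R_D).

Combine the parallel branches: R_p = (1/30.2 + 1/20.2 + 1/8.32)⁻¹ = 4.931 MΩ.
V_A by voltage divider: V_A = 5.81 × 4.931/(8.53 + 4.931) = 2.128 V.
I(R_D) = V_A / R_D = 2.128/20.2 = 0.1054 µA.

I ≈ 0.105 µA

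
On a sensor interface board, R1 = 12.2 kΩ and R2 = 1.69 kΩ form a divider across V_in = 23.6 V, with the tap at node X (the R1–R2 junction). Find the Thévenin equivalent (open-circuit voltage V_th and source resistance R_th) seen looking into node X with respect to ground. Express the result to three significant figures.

V_th ≈ 2.87 V, R_th ≈ 1.48 kΩ

With X open, the divider is unloaded: V_th = 23.6 × 1.69/13.89 = 2.871 V.
With V_in suppressed (replaced by a short), R_th = R1 ‖ R2 = (12.20 × 1.69)/(12.20 + 1.69) = 1.484 kΩ.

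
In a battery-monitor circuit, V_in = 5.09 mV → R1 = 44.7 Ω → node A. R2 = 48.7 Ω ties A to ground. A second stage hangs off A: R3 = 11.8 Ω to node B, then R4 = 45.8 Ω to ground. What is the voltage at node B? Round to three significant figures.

Looking into the second stage from A: R3 + R4 = 57.60 Ω appears in parallel with R2.
Effective lower resistance at A: R2 ‖ 57.60 = 26.39 Ω.
So V_A = 5.09 × 0.3712 = 1.889 mV.
V_B = V_A × 0.7951 = 1.502 mV.

V_B ≈ 1.50 mV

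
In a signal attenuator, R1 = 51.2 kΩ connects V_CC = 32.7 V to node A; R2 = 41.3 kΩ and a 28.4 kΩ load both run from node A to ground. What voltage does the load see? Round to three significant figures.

The load sits in parallel with R2, giving an effective lower resistance R2' = R2·R_L/(R2+R_L) = 16.83 kΩ.
Voltage divider with the loaded lower leg: V_out = 32.7 × 16.83/(51.2 + 16.83) = 32.7 × 0.2474 = 8.089 V.

V_out ≈ 8.09 V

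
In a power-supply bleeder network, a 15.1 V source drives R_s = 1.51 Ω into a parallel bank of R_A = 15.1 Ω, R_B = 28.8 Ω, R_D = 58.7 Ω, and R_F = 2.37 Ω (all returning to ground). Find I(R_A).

I ≈ 0.551 A

Parallel bank: R_p = 1/(1/15.1 + 1/28.8 + 1/58.7 + 1/2.37) = 1.852 Ω.
V_A = 15.1 × 1.852/3.362 = 8.318 V.
Branch current I = V_A/R_A = 8.318/15.1 = 0.5509 A.
(Check via current divider: I_total = 4.491 A; share G_k/ΣG = 0.1227 → same result.)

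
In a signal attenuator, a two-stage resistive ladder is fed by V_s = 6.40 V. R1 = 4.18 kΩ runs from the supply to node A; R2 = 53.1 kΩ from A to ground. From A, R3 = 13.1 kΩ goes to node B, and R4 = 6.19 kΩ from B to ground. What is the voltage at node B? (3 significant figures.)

V_B ≈ 1.59 V

The second stage (R3 + R4 = 19.29 kΩ) loads node A in parallel with R2.
Effective lower resistance at A: R2 ‖ 19.29 = 14.15 kΩ.
So V_A = 6.40 × 0.7720 = 4.941 V.
Stage 2 is unloaded, so V_B = V_A · R4/(R3+R4) = 4.941 × 6.19/19.29 = 1.585 V.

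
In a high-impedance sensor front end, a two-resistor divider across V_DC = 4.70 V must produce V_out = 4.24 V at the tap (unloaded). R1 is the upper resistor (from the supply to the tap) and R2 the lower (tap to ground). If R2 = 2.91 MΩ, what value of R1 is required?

Required fraction k = V_out/V_DC = 0.9021.
R1 = R2·(1/k − 1) = 2.91 × 0.1085 = 0.3157 MΩ.

R1 ≈ 0.316 MΩ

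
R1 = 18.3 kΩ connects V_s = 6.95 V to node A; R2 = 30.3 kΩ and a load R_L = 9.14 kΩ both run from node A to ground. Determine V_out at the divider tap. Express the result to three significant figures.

V_out ≈ 1.93 V

R2 ‖ R_L = (30.3 × 9.14)/(30.3 + 9.14) = 7.022 kΩ.
Now apply the divider: V_out = 6.95 × 0.2773 = 1.927 V.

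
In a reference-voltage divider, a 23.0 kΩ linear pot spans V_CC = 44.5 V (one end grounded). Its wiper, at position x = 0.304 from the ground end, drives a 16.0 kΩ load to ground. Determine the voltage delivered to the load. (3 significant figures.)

V_out ≈ 10.4 V

The pot divides into 16.01 kΩ above the wiper and 6.992 kΩ below.
Lower segment in parallel with the load: 6.992 ‖ 16.0 = 4.866 kΩ.
Then V_out = V_CC · 4.866/(16.01 + 4.866) = 10.37 V.
(Unloaded: V_out = x·V_CC = 13.5 V.)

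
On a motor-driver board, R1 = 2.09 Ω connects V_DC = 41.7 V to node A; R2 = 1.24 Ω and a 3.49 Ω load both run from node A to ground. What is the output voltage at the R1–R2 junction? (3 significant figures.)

V_out ≈ 12.7 V

First combine the lower leg with the load: R2 ‖ R_L = 0.9149 Ω.
Voltage divider with the loaded lower leg: V_out = 41.7 × 0.9149/(2.09 + 0.9149) = 41.7 × 0.3045 = 12.70 V.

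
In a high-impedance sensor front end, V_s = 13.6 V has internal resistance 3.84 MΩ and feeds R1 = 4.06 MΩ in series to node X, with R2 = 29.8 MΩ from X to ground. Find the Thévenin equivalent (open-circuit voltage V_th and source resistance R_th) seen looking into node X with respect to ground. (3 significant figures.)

R1' = 3.84 + 4.06 = 7.900 MΩ (source resistance + R1).
V_th is the unloaded tap voltage: V_s · R2/(R1'+R2) = 13.6 × 0.7905 = 10.75 V.
With V_s suppressed (replaced by a short), R_th = R1' ‖ R2 = (7.900 × 29.8)/(7.900 + 29.8) = 6.245 MΩ.

V_th ≈ 10.8 V, R_th ≈ 6.24 MΩ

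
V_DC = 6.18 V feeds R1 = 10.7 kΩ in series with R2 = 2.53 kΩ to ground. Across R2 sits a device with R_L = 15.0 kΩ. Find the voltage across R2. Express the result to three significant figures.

V_out ≈ 1.04 V

First combine the lower leg with the load: R2 ‖ R_L = 2.165 kΩ.
Voltage divider with the loaded lower leg: V_out = 6.18 × 2.165/(10.7 + 2.165) = 6.18 × 0.1683 = 1.040 V.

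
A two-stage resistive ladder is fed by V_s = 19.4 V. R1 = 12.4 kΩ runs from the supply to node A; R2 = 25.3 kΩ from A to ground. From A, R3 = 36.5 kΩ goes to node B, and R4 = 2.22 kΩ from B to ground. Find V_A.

Node A sees R2 in parallel with the series input of stage 2, R3 + R4 = 38.72 kΩ.
Effective lower resistance at A: R2 ‖ 38.72 = 15.30 kΩ.
So V_A = 19.4 × 0.5524 = 10.72 V.

V_A ≈ 10.7 V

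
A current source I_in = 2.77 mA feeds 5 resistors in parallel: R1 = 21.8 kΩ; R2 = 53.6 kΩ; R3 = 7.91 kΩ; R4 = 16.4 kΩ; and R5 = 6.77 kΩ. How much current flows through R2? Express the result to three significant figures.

Conductances: ΣG = 1/21.8 + 1/53.6 + 1/7.91 + 1/16.4 + 1/6.77 = 0.3996 (1/kΩ).
By the current-divider rule, I = I_in · G_k/ΣG = 2.77 × 0.04668 = 0.1293 mA.

I ≈ 0.129 mA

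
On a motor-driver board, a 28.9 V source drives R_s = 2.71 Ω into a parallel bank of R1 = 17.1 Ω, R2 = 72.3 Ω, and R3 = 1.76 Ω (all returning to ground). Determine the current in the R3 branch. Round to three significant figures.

I ≈ 6.00 A

Equivalent of the parallel group: R_p = 1.561 Ω.
V_A = 28.9 × 1.561/4.271 = 10.56 V.
I(R3) = V_A / R3 = 10.56/1.76 = 6.002 A.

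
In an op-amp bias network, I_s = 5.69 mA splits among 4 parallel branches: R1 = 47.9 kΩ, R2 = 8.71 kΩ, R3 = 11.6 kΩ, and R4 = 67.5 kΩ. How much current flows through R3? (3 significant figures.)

Total conductance ΣG = 1/47.9 + 1/8.71 + 1/11.6 + 1/67.5 = 0.2367 (units of 1/kΩ).
R3 takes the fraction G_k/ΣG = 0.08621/0.2367 = 0.3642, so I = 5.69 × 0.3642 = 2.072 mA.

I ≈ 2.07 mA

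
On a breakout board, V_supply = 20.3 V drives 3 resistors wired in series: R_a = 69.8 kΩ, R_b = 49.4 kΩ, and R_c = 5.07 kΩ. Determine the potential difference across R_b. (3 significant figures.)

V ≈ 8.07 V

Series total: ΣR = 69.8 + 49.4 + 5.07 = 124.3 kΩ.
By the voltage-divider rule, V = 20.3 × 49.40/124.3 = 8.070 V.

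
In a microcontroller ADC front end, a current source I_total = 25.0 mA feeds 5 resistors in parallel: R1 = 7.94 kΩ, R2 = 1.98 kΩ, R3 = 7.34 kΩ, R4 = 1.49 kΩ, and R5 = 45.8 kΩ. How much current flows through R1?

I ≈ 2.16 mA

Conductances: ΣG = 1/7.94 + 1/1.98 + 1/7.34 + 1/1.49 + 1/45.8 = 1.460 (1/kΩ).
R1 takes the fraction G_k/ΣG = 0.1259/1.460 = 0.08625, so I = 25.0 × 0.08625 = 2.156 mA.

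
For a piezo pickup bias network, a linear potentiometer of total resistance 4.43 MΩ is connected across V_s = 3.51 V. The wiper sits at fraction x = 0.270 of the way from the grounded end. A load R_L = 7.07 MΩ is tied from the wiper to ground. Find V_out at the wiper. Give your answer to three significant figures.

The pot divides into 3.234 MΩ above the wiper and 1.196 MΩ below.
(x·R_p) ‖ R_L = 1.023 MΩ.
V_out = 3.51 × 1.023/(3.234 + 1.023) = 0.8435 V.
(Unloaded: V_out = x·V_s = 0.948 V.)

V_out ≈ 0.844 V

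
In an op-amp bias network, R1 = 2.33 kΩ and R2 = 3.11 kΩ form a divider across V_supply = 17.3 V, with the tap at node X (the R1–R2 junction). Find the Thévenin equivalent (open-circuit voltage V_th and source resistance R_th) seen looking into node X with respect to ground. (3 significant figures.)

V_th ≈ 9.89 V, R_th ≈ 1.33 kΩ

V_th is the unloaded tap voltage: V_supply · R2/(R1+R2) = 17.3 × 0.5717 = 9.890 V.
Zeroing V_supply shorts the top of R1 to ground, so R_th = R1 ‖ R2 = 1.332 kΩ.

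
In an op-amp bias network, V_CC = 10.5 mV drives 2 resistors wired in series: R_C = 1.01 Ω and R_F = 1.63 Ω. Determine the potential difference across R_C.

Series total: ΣR = 1.01 + 1.63 = 2.640 Ω.
V = V_CC · R/ΣR = 10.5 × 0.3826 = 4.017 mV.

V ≈ 4.02 mV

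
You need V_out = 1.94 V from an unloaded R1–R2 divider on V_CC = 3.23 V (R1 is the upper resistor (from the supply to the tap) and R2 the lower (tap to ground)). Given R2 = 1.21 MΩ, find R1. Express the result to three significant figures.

R1 ≈ 0.805 MΩ

The divider ratio is R2/(R1+R2) = 1.94/3.23 = 0.6006.
R1 = R2·(1/k − 1) = 1.21 × 0.6649 = 0.8046 MΩ.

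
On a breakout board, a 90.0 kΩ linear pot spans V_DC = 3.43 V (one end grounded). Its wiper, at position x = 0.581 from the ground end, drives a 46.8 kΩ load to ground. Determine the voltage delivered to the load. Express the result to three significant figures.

The pot divides into 37.71 kΩ above the wiper and 52.29 kΩ below.
R_L loads the lower segment: effective lower R = 24.70 kΩ.
Then V_out = V_DC · 24.70/(37.71 + 24.70) = 1.357 V.
(Unloaded: V_out = x·V_DC = 1.99 V.)

V_out ≈ 1.36 V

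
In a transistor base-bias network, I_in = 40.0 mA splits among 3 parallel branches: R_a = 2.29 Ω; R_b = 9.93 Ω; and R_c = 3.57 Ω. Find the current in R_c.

Total conductance ΣG = 1/2.29 + 1/9.93 + 1/3.57 = 0.8175 (units of 1/Ω).
Current divider: I(R_c) = I_in · G_k/ΣG = 40.0 × (0.2801/0.8175) = 40.0 × 0.3426 = 13.71 mA.

I ≈ 13.7 mA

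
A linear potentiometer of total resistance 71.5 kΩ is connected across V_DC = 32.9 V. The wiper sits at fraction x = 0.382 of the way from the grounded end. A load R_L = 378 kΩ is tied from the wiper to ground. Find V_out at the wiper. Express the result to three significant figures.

The pot divides into 44.19 kΩ above the wiper and 27.31 kΩ below.
Lower segment in parallel with the load: 27.31 ‖ 378 = 25.47 kΩ.
Then V_out = V_DC · 25.47/(44.19 + 25.47) = 12.03 V.
(Unloaded: V_out = x·V_DC = 12.6 V.)

V_out ≈ 12.0 V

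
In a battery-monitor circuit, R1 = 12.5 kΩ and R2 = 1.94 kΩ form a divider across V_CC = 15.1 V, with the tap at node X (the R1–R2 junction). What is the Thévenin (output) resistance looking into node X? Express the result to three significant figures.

Zeroing V_CC shorts the top of R1 to ground, so R_th = R1 ‖ R2 = 1.679 kΩ.

R_th ≈ 1.68 kΩ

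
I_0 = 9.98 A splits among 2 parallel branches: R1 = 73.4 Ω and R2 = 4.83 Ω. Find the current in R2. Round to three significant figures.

I ≈ 9.36 A

Two-branch current divider: I_k = I_0 · R_other/(R_1 + R_2).
I(R2) = 9.98 × 73.4/(73.4 + 4.83) = 9.98 × 0.9383 = 9.364 A.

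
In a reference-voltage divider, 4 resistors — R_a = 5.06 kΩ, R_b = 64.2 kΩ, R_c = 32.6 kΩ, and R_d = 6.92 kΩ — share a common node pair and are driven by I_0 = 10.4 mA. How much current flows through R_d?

I ≈ 3.87 mA

Total conductance ΣG = 1/5.06 + 1/64.2 + 1/32.6 + 1/6.92 = 0.3884 (units of 1/kΩ).
R_d takes the fraction G_k/ΣG = 0.1445/0.3884 = 0.3721, so I = 10.4 × 0.3721 = 3.870 mA.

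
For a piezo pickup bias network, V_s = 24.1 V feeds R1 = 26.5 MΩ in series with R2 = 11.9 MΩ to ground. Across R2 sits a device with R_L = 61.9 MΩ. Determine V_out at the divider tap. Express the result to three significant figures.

V_out ≈ 6.59 V

R2 ‖ R_L = (11.9 × 61.9)/(11.9 + 61.9) = 9.981 MΩ.
Voltage divider with the loaded lower leg: V_out = 24.1 × 9.981/(26.5 + 9.981) = 24.1 × 0.2736 = 6.594 V.
(Unloaded it would be 7.47 V; the load pulls it down.)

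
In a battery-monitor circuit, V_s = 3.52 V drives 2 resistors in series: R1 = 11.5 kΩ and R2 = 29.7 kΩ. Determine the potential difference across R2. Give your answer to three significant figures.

ΣR = 11.5 + 29.7 = 41.20 kΩ.
By the voltage-divider rule, V = 3.52 × 29.70/41.20 = 2.537 V.

V ≈ 2.54 V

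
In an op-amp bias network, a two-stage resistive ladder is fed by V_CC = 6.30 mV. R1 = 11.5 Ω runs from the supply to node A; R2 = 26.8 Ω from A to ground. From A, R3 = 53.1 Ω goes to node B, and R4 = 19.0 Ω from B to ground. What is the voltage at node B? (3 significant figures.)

V_B ≈ 1.05 mV

The second stage (R3 + R4 = 72.10 Ω) loads node A in parallel with R2.
R2 ‖ (R3+R4) = 19.54 Ω.
V_A = 6.30 × 19.54/(11.5 + 19.54) = 3.966 mV.
Then the unloaded second divider: V_B = V_A × R4/(R3+R4) = 3.966 × 0.2635 = 1.045 mV.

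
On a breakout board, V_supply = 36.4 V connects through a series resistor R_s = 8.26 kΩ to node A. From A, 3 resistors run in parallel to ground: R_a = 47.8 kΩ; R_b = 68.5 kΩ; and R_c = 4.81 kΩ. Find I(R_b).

I ≈ 0.177 mA

Equivalent of the parallel group: R_p = 4.108 kΩ.
V_A = 36.4 × 4.108/12.37 = 12.09 V.
I(R_b) = V_A / R_b = 12.09/68.5 = 0.1765 mA.
(Check via current divider: I_total = 2.943 mA; share G_k/ΣG = 0.05997 → same result.)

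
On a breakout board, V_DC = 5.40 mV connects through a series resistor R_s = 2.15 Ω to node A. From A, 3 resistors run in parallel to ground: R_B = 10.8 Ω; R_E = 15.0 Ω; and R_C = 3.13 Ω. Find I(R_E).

I ≈ 0.177 mA

Parallel bank: R_p = 1/(1/10.8 + 1/15.0 + 1/3.13) = 2.089 Ω.
V_A = 5.40 × 2.089/4.239 = 2.661 mV.
Branch current I = V_A/R_E = 2.661/15.0 = 0.1774 mA.
(Equivalently: I_total = 1.274 mA, then current-divider fraction G_k/ΣG = 0.1393.)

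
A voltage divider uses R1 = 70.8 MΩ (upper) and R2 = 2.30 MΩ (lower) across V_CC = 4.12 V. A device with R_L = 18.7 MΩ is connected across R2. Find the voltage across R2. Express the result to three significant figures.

First combine the lower leg with the load: R2 ‖ R_L = 2.048 MΩ.
Then V_out = V_CC · R2'/(R1 + R2') = 4.12 × 2.048/72.85 = 0.1158 V.
(Unloaded it would be 0.130 V; the load pulls it down.)

V_out ≈ 0.116 V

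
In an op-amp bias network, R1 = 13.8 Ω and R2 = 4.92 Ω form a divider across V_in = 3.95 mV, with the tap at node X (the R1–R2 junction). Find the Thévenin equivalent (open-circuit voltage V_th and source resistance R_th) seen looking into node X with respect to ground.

V_th ≈ 1.04 mV, R_th ≈ 3.63 Ω

V_th is the unloaded tap voltage: V_in · R2/(R1+R2) = 3.95 × 0.2628 = 1.038 mV.
With V_in suppressed (replaced by a short), R_th = R1 ‖ R2 = (13.80 × 4.92)/(13.80 + 4.92) = 3.627 Ω.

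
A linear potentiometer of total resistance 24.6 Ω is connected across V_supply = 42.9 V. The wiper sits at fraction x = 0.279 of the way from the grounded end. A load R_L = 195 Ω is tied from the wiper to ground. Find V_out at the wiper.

Split the track: R_lower = x·R_p = 6.863 Ω, R_upper = (1−x)·R_p = 17.74 Ω.
(x·R_p) ‖ R_L = 6.630 Ω.
V_out = 42.9 × 6.630/(17.74 + 6.630) = 11.67 V.

V_out ≈ 11.7 V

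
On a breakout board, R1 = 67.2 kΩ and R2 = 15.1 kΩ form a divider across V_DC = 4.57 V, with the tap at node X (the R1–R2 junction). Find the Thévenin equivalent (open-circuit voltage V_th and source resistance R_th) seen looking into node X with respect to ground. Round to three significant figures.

V_th ≈ 0.838 V, R_th ≈ 12.3 kΩ

Open-circuit (no load on X): V_th = V_DC · R2/(R1 + R2) = 4.57 × 15.1/(67.20 + 15.1) = 0.8385 V.
With V_DC suppressed (replaced by a short), R_th = R1 ‖ R2 = (67.20 × 15.1)/(67.20 + 15.1) = 12.33 kΩ.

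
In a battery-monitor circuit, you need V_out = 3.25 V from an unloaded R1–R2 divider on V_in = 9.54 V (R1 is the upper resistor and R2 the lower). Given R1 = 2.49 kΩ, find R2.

R2 ≈ 1.29 kΩ

Required fraction k = V_out/V_in = 0.3407.
Rearranging, R2 = R1·k/(1−k) = 2.49 × 0.5167 = 1.287 kΩ.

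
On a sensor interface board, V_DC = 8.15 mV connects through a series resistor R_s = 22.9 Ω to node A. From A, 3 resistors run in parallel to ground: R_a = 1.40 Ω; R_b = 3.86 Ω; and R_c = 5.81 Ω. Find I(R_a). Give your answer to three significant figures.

I ≈ 0.214 mA

Parallel bank: R_p = 1/(1/1.40 + 1/3.86 + 1/5.81) = 0.8730 Ω.
V_A by voltage divider: V_A = 8.15 × 0.8730/(22.9 + 0.8730) = 0.2993 mV.
I(R_a) = V_A / R_a = 0.2993/1.40 = 0.2138 mA.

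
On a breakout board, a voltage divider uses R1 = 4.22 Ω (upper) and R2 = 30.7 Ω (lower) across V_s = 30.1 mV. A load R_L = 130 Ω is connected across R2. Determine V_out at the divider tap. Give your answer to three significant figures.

V_out ≈ 25.7 mV

First combine the lower leg with the load: R2 ‖ R_L = 24.84 Ω.
Now apply the divider: V_out = 30.1 × 0.8548 = 25.73 mV.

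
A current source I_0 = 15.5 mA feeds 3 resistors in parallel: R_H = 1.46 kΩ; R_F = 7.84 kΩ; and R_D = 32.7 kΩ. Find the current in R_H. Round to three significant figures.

I ≈ 12.6 mA

Total conductance ΣG = 1/1.46 + 1/7.84 + 1/32.7 = 0.8431 (units of 1/kΩ).
Current divider: I(R_H) = I_0 · G_k/ΣG = 15.5 × (0.6849/0.8431) = 15.5 × 0.8124 = 12.59 mA.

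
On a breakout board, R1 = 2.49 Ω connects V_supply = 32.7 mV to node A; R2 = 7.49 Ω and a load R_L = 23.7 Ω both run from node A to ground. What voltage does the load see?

First combine the lower leg with the load: R2 ‖ R_L = 5.691 Ω.
Now apply the divider: V_out = 32.7 × 0.6956 = 22.75 mV.

V_out ≈ 22.7 mV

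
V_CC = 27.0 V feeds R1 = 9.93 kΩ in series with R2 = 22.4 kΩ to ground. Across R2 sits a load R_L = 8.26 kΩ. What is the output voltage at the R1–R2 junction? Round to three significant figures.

R2 ‖ R_L = (22.4 × 8.26)/(22.4 + 8.26) = 6.035 kΩ.
Then V_out = V_CC · R2'/(R1 + R2') = 27.0 × 6.035/15.96 = 10.21 V.

V_out ≈ 10.2 V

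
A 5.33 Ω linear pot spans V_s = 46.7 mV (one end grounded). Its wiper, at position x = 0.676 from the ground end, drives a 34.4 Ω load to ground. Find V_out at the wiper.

Lower segment x·R_p = 3.603 Ω; upper segment (1−x)·R_p = 1.727 Ω.
(x·R_p) ‖ R_L = 3.261 Ω.
V_out = 46.7 × 3.261/(1.727 + 3.261) = 30.53 mV.
(Unloaded: V_out = x·V_s = 31.6 mV.)

V_out ≈ 30.5 mV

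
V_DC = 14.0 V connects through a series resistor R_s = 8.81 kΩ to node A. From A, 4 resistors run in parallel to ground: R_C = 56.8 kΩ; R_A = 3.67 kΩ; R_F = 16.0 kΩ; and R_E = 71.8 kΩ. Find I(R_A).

Equivalent of the parallel group: R_p = 2.728 kΩ.
V_A = 14.0 × 2.728/11.54 = 3.310 V.
Branch current I = V_A/R_A = 3.310/3.67 = 0.9020 mA.
(Equivalently: I_total = 1.213 mA, then current-divider fraction G_k/ΣG = 0.7434.)

I ≈ 0.902 mA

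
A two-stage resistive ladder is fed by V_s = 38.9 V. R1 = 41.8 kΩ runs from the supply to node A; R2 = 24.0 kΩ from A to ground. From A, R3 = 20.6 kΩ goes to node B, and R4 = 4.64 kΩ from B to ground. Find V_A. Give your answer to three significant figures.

V_A ≈ 8.85 V

The second stage (R3 + R4 = 25.24 kΩ) loads node A in parallel with R2.
R2 ‖ (R3+R4) = 12.30 kΩ.
V_A = 38.9 × 12.30/(41.8 + 12.30) = 8.845 V.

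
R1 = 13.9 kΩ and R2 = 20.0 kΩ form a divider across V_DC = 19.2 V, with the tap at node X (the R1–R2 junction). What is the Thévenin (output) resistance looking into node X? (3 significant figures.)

With V_DC suppressed (replaced by a short), R_th = R1 ‖ R2 = (13.90 × 20.0)/(13.90 + 20.0) = 8.201 kΩ.

R_th ≈ 8.20 kΩ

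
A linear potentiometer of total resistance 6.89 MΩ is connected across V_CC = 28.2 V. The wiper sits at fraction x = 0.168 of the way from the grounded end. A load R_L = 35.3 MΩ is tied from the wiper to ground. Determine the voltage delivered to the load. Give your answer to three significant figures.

V_out ≈ 4.61 V

The pot divides into 5.732 MΩ above the wiper and 1.158 MΩ below.
(x·R_p) ‖ R_L = 1.121 MΩ.
Then V_out = V_CC · 1.121/(5.732 + 1.121) = 4.612 V.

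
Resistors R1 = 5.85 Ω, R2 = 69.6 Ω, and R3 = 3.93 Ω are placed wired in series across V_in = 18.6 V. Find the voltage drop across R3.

Series total: ΣR = 5.85 + 69.6 + 3.93 = 79.38 Ω.
By the voltage-divider rule, V = 18.6 × 3.930/79.38 = 0.9209 V.

V ≈ 0.921 V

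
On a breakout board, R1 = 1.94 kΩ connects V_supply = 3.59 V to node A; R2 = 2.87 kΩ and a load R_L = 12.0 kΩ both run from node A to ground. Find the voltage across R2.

The load sits in parallel with R2, giving an effective lower resistance R2' = R2·R_L/(R2+R_L) = 2.316 kΩ.
Now apply the divider: V_out = 3.59 × 0.5442 = 1.954 V.

V_out ≈ 1.95 V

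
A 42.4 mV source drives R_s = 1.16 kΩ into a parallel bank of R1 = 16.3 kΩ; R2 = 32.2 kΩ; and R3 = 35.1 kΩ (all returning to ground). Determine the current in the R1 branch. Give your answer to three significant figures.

I ≈ 2.28 µA

Parallel bank: R_p = 1/(1/16.3 + 1/32.2 + 1/35.1) = 8.272 kΩ.
Node voltage V_A = V_in · R_p/(R_s + R_p) = 42.4 × 0.8770 = 37.19 mV.
Branch current I = V_A/R1 = 37.19/16.3 = 2.281 µA.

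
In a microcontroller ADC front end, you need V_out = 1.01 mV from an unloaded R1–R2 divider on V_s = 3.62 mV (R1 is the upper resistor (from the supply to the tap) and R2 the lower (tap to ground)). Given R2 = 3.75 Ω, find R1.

V_out/V_s = R2/(R1+R2) = 0.2790.
R1 = R2·(1/k − 1) = 3.75 × 2.584 = 9.691 Ω.

R1 ≈ 9.69 Ω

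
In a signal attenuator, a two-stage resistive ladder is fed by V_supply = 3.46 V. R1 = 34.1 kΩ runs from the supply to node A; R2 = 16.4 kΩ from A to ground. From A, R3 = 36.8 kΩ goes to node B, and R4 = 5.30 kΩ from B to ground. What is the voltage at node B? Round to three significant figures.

V_B ≈ 0.112 V

Looking into the second stage from A: R3 + R4 = 42.10 kΩ appears in parallel with R2.
R2 ‖ (R3+R4) = 11.80 kΩ.
First divider: V_A = V_supply · 11.80/(34.1 + 11.80) = 0.8896 V.
Stage 2 is unloaded, so V_B = V_A · R4/(R3+R4) = 0.8896 × 5.30/42.10 = 0.1120 V.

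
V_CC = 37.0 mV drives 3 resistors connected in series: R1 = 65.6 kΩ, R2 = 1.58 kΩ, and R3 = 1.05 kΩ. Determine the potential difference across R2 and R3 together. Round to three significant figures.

V ≈ 1.43 mV

Total series resistance ΣR = 65.6 + 1.58 + 1.05 = 68.23 kΩ.
R_{R2..R3} = 1.58 + 1.05 = 2.630 kΩ.
Voltage divider: V = V_CC · (2.630 / 68.23) = 37.0 × 0.03855 = 1.426 mV.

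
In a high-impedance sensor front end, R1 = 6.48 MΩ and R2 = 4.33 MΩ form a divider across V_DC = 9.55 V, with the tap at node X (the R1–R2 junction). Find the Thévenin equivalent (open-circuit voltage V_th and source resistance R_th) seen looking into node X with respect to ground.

V_th ≈ 3.83 V, R_th ≈ 2.60 MΩ

V_th is the unloaded tap voltage: V_DC · R2/(R1+R2) = 9.55 × 0.4006 = 3.825 V.
Zeroing V_DC shorts the top of R1 to ground, so R_th = R1 ‖ R2 = 2.596 MΩ.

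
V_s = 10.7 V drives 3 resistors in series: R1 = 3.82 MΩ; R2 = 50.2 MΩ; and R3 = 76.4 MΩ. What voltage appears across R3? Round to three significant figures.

V ≈ 6.27 V

Series total: ΣR = 3.82 + 50.2 + 76.4 = 130.4 MΩ.
By the voltage-divider rule, V = 10.7 × 76.40/130.4 = 6.268 V.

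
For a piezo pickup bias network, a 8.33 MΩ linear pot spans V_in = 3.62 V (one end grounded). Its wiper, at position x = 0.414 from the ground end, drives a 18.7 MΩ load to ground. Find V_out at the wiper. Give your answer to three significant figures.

The pot divides into 4.881 MΩ above the wiper and 3.449 MΩ below.
R_L loads the lower segment: effective lower R = 2.912 MΩ.
V_out = 3.62 × 2.912/(4.881 + 2.912) = 1.353 V.

V_out ≈ 1.35 V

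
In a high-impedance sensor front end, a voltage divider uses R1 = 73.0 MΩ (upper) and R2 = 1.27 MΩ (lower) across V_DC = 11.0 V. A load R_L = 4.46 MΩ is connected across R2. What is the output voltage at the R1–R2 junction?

V_out ≈ 0.147 V

R2 ‖ R_L = (1.27 × 4.46)/(1.27 + 4.46) = 0.9885 MΩ.
Voltage divider with the loaded lower leg: V_out = 11.0 × 0.9885/(73.0 + 0.9885) = 11.0 × 0.01336 = 0.1470 V.
(Unloaded it would be 0.188 V; the load pulls it down.)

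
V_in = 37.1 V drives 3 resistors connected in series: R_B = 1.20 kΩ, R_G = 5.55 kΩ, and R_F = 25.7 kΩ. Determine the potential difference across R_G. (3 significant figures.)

V ≈ 6.35 V

Total series resistance ΣR = 1.20 + 5.55 + 25.7 = 32.45 kΩ.
By the voltage-divider rule, V = 37.1 × 5.550/32.45 = 6.345 V.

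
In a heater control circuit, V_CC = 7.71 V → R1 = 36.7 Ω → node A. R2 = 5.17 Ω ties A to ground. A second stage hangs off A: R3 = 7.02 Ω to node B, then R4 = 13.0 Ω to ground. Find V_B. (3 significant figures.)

V_B ≈ 0.504 V

The second stage (R3 + R4 = 20.02 Ω) loads node A in parallel with R2.
R2 ‖ (R3+R4) = 4.109 Ω.
So V_A = 7.71 × 0.1007 = 0.7763 V.
Stage 2 is unloaded, so V_B = V_A · R4/(R3+R4) = 0.7763 × 13.0/20.02 = 0.5041 V.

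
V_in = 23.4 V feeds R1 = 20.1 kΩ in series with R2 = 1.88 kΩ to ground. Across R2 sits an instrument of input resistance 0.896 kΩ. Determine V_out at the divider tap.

V_out ≈ 0.686 V

The load sits in parallel with R2, giving an effective lower resistance R2' = R2·R_L/(R2+R_L) = 0.6068 kΩ.
Now apply the divider: V_out = 23.4 × 0.02930 = 0.6857 V.
(Unloaded it would be 2.00 V; the load pulls it down.)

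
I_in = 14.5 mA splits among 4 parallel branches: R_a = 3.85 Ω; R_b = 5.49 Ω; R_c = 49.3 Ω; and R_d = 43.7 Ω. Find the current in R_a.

I ≈ 7.76 mA

Conductances: ΣG = 1/3.85 + 1/5.49 + 1/49.3 + 1/43.7 = 0.4851 (1/Ω).
By the current-divider rule, I = I_in · G_k/ΣG = 14.5 × 0.5355 = 7.765 mA.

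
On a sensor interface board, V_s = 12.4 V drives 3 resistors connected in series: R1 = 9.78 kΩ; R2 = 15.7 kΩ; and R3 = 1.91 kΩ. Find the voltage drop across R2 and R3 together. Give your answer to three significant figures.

Series total: ΣR = 9.78 + 15.7 + 1.91 = 27.39 kΩ.
R_{R2..R3} = 15.7 + 1.91 = 17.61 kΩ.
Voltage divider: V = V_s · (17.61 / 27.39) = 12.4 × 0.6429 = 7.972 V.

V ≈ 7.97 V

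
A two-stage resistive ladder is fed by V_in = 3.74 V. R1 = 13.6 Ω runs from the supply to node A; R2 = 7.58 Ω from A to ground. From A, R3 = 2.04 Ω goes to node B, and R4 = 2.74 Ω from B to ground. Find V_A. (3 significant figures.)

The second stage (R3 + R4 = 4.780 Ω) loads node A in parallel with R2.
Effective lower resistance at A: R2 ‖ 4.780 = 2.931 Ω.
So V_A = 3.74 × 0.1773 = 0.6632 V.

V_A ≈ 0.663 V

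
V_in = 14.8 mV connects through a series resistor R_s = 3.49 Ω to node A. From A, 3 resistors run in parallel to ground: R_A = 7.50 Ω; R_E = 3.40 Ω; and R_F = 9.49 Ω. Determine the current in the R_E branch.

I ≈ 1.52 mA

Parallel bank: R_p = 1/(1/7.50 + 1/3.40 + 1/9.49) = 1.877 Ω.
V_A = 14.8 × 1.877/5.367 = 5.176 mV.
I(R_E) = V_A / R_E = 5.176/3.40 = 1.522 mA.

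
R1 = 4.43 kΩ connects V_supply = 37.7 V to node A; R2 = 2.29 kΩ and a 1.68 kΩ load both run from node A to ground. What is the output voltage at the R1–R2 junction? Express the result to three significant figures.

The load sits in parallel with R2, giving an effective lower resistance R2' = R2·R_L/(R2+R_L) = 0.9691 kΩ.
Voltage divider with the loaded lower leg: V_out = 37.7 × 0.9691/(4.43 + 0.9691) = 37.7 × 0.1795 = 6.767 V.

V_out ≈ 6.77 V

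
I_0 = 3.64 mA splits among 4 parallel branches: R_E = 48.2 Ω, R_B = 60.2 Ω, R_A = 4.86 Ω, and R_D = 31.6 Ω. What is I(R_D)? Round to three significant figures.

I ≈ 0.419 mA

ΣG = 1/48.2 + 1/60.2 + 1/4.86 + 1/31.6 = 0.2748.
R_D takes the fraction G_k/ΣG = 0.03165/0.2748 = 0.1152, so I = 3.64 × 0.1152 = 0.4192 mA.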